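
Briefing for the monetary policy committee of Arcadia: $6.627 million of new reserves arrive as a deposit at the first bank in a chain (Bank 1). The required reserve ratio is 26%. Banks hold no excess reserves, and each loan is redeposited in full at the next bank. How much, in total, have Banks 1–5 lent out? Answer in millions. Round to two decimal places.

$14.68 million

Bank i lends (1 − rr)^i of the original deposit: Bank 1 lends 6.627·0.7400 ≈ 4.9040, Bank 2 lends 6.627·0.7400² ≈ 3.6289, and so on.
Summing a geometric series: total = 6.627·[0.7400·(1 − 0.7400^5) / (1 − 0.7400)] ≈ 14.6761 million.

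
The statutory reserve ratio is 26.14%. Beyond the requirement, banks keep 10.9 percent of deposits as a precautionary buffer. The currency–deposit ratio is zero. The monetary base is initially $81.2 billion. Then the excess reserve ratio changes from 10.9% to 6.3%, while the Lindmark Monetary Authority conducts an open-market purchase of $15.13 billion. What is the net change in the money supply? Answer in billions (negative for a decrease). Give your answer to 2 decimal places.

$77.73 billion

Before: m₁ = 1 / (0.2614 + 0.109) ≈ 2.69978, MB₁ = 81.2, so M₁ = 2.69978 × 81.2 ≈ 219.2221 billion.
After: m₂ = 1 / (0.2614 + 0.063) ≈ 3.08261, MB₂ = 81.2 + 15.13 = 96.33, so M₂ = 3.08261 × 96.33 ≈ 296.9478 billion.
ΔM = M₂ − M₁ = 296.9478 − 219.2221 = 77.7257 billion.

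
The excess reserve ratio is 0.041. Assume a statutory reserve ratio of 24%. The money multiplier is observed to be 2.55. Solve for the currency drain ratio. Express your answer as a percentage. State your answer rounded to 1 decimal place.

Using m = 2.55. From m = (1 + c)/(c + rr + e), rearranging gives 1 + c = m·(c + rr + e), so c·(1 − m) = m·(rr + e) − 1.
Hence c = [m·(rr + e) − 1]/(1 − m) = [2.55 × (0.24 + 0.041) − 1] / (1 − 2.55) ≈ 0.182871.

18.3%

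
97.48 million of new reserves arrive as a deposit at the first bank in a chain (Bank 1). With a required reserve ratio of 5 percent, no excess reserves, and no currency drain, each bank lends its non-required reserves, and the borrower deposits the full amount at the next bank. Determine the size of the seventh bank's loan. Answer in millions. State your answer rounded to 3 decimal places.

Each bank lends a fraction (1 − rr) = 0.9500 of the deposit it receives, so Bank 7 receives 97.48·0.9500^6 and lends 97.48·0.9500^7 ≈ 68.0739 million.

68.074 million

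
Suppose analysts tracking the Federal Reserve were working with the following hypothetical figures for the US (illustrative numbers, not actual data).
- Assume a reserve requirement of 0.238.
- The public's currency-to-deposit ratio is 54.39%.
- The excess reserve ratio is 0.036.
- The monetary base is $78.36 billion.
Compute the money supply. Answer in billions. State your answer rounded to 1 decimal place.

The money multiplier is m = (1 + c) / (rr + e + c) = (1 + 0.5439) / (0.238 + 0.036 + 0.5439) ≈ 1.8876.
So M = m × MB = 1.8876 × 78.36 ≈ 147.9123 billion.

$147.9 billion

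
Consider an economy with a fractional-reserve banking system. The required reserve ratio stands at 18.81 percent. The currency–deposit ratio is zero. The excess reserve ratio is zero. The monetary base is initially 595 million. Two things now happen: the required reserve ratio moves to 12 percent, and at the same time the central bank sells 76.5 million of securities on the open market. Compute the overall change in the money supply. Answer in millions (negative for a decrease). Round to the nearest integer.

1158 million

Before: m₁ = 1 / (0.1881) ≈ 5.3163, MB₁ = 595, so M₁ = 5.3163 × 595 = 3163.1985 million.
After: m₂ = 1 / (0.12) ≈ 8.3333, MB₂ = 595 − 76.5 = 518.5, so M₂ = 8.3333 × 518.5 ≈ 4320.816 million.
ΔM = M₂ − M₁ = 4320.816 − 3163.1985 = 1157.6175 million.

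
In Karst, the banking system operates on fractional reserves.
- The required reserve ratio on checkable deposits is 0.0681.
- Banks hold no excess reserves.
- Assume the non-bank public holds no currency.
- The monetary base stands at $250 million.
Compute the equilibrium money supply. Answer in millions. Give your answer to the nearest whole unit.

With no currency drain or excess reserves, the money multiplier is m = 1/rr = 1/0.0681 ≈ 14.6843.
Money supply M = m × MB = 14.6843 × 250 = 3671.075 million.

$3671 million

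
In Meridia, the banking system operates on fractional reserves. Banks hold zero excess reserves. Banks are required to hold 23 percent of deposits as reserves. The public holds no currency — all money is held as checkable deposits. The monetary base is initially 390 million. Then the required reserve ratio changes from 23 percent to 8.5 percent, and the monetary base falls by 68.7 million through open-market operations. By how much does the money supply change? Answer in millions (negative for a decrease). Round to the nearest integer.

2084 million

Before: m₁ = 1 / (0.23) ≈ 4.3478, MB₁ = 390, so M₁ = 4.3478 × 390 = 1695.642 million.
After: m₂ = 1 / (0.085) ≈ 11.7647, MB₂ = 390 − 68.7 = 321.3, so M₂ = 11.7647 × 321.3 ≈ 3779.9981 million.
ΔM = M₂ − M₁ = 3779.9981 − 1695.642 = 2084.3561 million.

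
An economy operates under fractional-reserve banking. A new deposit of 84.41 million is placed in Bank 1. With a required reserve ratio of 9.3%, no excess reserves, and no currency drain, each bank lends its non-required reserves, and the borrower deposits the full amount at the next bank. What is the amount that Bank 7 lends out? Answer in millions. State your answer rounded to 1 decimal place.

Each bank lends a fraction (1 − rr) = 0.9070 of the deposit it receives, so Bank 7 receives 84.41·0.9070^6 and lends 84.41·0.9070^7 ≈ 42.6231 million.

42.6 million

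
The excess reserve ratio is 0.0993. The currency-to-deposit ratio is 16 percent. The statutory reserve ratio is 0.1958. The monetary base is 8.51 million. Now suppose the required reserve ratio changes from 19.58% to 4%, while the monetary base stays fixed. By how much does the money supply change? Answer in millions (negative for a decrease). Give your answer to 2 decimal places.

11.29 million

Initially m₁ = (1 + 0.16) / (0.1958 + 0.0993 + 0.16) ≈ 2.5489, so M₁ = 2.5489 × 8.51 ≈ 21.6911 million.
After the change m₂ = (1 + 0.16) / (0.04 + 0.0993 + 0.16) ≈ 3.8757, so M₂ = 3.8757 × 8.51 ≈ 32.9822 million.
ΔM = M₂ − M₁ = 32.9822 − 21.6911 = 11.2911 million.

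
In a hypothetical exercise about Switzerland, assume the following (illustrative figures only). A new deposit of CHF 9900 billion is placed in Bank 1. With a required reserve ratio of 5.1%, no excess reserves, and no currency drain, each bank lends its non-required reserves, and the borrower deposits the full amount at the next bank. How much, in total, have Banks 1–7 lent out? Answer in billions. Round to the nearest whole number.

Bank i lends (1 − rr)^i of the original deposit: Bank 1 lends 9900·0.9490 = 9395.1000, Bank 2 lends 9900·0.9490² = 8915.9499, and so on.
Summing a geometric series: total = 9900·[0.9490·(1 − 0.9490^7) / (1 − 0.9490)] ≈ 56516.5236 billion.

CHF 56517 billion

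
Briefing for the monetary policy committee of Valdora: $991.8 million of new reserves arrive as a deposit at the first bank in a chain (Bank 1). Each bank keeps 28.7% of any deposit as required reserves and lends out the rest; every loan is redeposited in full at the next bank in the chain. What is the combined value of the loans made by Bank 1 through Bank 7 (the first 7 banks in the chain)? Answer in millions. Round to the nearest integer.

Bank i lends (1 − rr)^i of the original deposit: Bank 1 lends 991.8·0.7130 = 707.1534, Bank 2 lends 991.8·0.7130² ≈ 504.2004, and so on.
Summing a geometric series: total = 991.8·[0.7130·(1 − 0.7130^7) / (1 − 0.7130)] ≈ 2233.1371 million.

$2233 million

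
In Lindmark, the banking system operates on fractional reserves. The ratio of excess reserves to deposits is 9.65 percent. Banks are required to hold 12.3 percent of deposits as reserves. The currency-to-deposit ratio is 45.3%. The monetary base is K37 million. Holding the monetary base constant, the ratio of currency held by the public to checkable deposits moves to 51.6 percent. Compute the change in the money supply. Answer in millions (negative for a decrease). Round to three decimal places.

-3.678 million

Initially m₁ = (1 + 0.453) / (0.123 + 0.0965 + 0.453) ≈ 2.160595, so M₁ = 2.160595 × 37 ≈ 79.942 million.
After the change m₂ = (1 + 0.516) / (0.123 + 0.0965 + 0.516) ≈ 2.061183, so M₂ = 2.061183 × 37 ≈ 76.2638 million.
ΔM = M₂ − M₁ = 76.2638 − 79.942 = -3.6782 million.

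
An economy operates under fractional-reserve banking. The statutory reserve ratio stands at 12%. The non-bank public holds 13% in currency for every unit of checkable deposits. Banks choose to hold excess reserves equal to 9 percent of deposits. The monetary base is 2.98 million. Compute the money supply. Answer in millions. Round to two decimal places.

The money multiplier is m = (1 + c) / (rr + e + c) = (1 + 0.13) / (0.12 + 0.09 + 0.13) ≈ 3.3235.
So M = m × MB = 3.3235 × 2.98 ≈ 9.904 million.

9.90 million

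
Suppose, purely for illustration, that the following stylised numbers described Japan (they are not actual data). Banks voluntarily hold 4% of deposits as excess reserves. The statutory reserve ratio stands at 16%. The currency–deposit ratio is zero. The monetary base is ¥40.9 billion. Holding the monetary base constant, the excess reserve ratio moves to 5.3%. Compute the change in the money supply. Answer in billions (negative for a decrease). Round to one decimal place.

Initially m₁ = 1 / (0.16 + 0.04) = 5, so M₁ = 5 × 40.9 = 204.5 billion.
After the change m₂ = 1 / (0.16 + 0.053) ≈ 4.6948, so M₂ = 4.6948 × 40.9 ≈ 192.0173 billion.
ΔM = M₂ − M₁ = 192.0173 − 204.5 = -12.4827 billion.

-12.5 billion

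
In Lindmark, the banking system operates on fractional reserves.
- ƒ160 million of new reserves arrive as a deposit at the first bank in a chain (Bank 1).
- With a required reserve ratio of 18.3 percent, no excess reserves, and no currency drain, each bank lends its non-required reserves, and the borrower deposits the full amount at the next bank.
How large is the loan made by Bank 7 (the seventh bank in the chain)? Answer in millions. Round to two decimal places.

Each bank lends a fraction (1 − rr) = 0.8170 of the deposit it receives, so Bank 7 receives 160·0.8170^6 and lends 160·0.8170^7 ≈ 38.8754 million.

ƒ38.88 million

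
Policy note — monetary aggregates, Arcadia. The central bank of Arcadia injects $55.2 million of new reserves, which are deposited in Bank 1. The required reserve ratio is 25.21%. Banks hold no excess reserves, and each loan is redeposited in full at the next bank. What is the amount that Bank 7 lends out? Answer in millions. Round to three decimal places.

$7.225 million

Each bank lends a fraction (1 − rr) = 0.7479 of the deposit it receives, so Bank 7 receives 55.2·0.7479^6 and lends 55.2·0.7479^7 ≈ 7.2251 million.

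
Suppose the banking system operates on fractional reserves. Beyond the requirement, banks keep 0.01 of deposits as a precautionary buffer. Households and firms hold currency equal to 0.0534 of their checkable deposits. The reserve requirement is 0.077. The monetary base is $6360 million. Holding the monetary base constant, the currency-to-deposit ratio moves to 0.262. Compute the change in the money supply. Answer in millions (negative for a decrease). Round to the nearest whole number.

-24720 million

Initially m₁ = (1 + 0.0534) / (0.077 + 0.01 + 0.0534) ≈ 7.50285, so M₁ = 7.50285 × 6360 = 47718.126 million.
After the change m₂ = (1 + 0.262) / (0.077 + 0.01 + 0.262) ≈ 3.61605, so M₂ = 3.61605 × 6360 = 22998.078 million.
ΔM = M₂ − M₁ = 22998.078 − 47718.126 = -24720.048 million.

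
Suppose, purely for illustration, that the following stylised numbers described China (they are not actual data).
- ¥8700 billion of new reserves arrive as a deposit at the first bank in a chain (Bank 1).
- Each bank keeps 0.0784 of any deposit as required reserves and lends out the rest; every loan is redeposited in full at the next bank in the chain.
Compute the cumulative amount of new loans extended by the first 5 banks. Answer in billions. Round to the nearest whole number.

¥34277 billion

Bank i lends (1 − rr)^i of the original deposit: Bank 1 lends 8700·0.9216 = 8017.9200, Bank 2 lends 8700·0.9216² ≈ 7389.3151, and so on.
Summing a geometric series: total = 8700·[0.9216·(1 − 0.9216^5) / (1 − 0.9216)] ≈ 34277.3611 billion.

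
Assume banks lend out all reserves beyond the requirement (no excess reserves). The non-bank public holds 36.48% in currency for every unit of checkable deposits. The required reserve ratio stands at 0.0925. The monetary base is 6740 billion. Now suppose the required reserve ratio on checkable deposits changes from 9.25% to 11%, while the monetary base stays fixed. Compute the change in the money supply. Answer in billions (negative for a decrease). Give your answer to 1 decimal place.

Initially m₁ = (1 + 0.3648) / (0.0925 + 0.3648) ≈ 2.984474, so M₁ = 2.984474 × 6740 ≈ 20115.3548 billion.
After the change m₂ = (1 + 0.3648) / (0.11 + 0.3648) ≈ 2.874473, so M₂ = 2.874473 × 6740 ≈ 19373.948 billion.
ΔM = M₂ − M₁ = 19373.948 − 20115.3548 = -741.4068 billion.

-741.4 billion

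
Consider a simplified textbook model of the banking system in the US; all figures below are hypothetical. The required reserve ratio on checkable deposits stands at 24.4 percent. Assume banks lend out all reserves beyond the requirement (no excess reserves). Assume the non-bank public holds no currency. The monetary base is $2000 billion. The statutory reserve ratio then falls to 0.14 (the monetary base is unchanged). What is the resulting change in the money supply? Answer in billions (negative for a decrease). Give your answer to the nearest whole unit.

Initially m₁ = 1 / (0.244) ≈ 4.09836, so M₁ = 4.09836 × 2000 = 8196.72 billion.
After the change m₂ = 1 / (0.14) ≈ 7.14286, so M₂ = 7.14286 × 2000 = 14285.72 billion.
ΔM = M₂ − M₁ = 14285.72 − 8196.72 = 6089 billion.

$6089 billion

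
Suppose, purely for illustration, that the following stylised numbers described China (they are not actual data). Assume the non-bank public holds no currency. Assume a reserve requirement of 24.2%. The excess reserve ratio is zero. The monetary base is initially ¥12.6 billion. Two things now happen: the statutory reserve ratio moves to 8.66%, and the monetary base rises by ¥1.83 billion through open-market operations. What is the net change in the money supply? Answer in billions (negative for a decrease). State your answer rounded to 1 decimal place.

Before: m₁ = 1 / (0.242) ≈ 4.1322, MB₁ = 12.6, so M₁ = 4.1322 × 12.6 ≈ 52.0657 billion.
After: m₂ = 1 / (0.0866) ≈ 11.5473, MB₂ = 12.6 + 1.83 = 14.43, so M₂ = 11.5473 × 14.43 ≈ 166.6275 billion.
ΔM = M₂ − M₁ = 166.6275 − 52.0657 = 114.5618 billion.

¥114.6 billion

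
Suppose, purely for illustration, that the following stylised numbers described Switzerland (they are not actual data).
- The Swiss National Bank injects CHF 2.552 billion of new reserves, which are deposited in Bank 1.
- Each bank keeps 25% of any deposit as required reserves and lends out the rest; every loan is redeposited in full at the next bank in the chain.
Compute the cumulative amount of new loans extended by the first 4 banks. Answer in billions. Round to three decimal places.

Bank i lends (1 − rr)^i of the original deposit: Bank 1 lends 2.552·0.7500 = 1.9140, Bank 2 lends 2.552·0.7500² = 1.4355, and so on.
Summing a geometric series: total = 2.552·[0.7500·(1 − 0.7500^4) / (1 − 0.7500)] ≈ 5.2336 billion.

CHF 5.234 billion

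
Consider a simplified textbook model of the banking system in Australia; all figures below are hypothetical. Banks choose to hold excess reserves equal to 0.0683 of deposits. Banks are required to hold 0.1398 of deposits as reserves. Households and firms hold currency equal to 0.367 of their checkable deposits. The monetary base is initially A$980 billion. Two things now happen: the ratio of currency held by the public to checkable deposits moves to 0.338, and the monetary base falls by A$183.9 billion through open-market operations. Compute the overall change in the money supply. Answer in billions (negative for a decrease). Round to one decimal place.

-378.9 billion

Before: m₁ = (1 + 0.367) / (0.1398 + 0.0683 + 0.367) ≈ 2.37698, MB₁ = 980, so M₁ = 2.37698 × 980 = 2329.4404 billion.
After: m₂ = (1 + 0.338) / (0.1398 + 0.0683 + 0.338) ≈ 2.45010, MB₂ = 980 − 183.9 = 796.1, so M₂ = 2.45010 × 796.1 ≈ 1950.5246 billion.
ΔM = M₂ − M₁ = 1950.5246 − 2329.4404 = -378.9158 billion.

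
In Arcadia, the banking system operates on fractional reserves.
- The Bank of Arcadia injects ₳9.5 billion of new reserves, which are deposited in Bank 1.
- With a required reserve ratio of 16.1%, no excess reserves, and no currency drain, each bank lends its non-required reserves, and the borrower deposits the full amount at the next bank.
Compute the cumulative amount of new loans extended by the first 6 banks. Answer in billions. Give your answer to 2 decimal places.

Bank i lends (1 − rr)^i of the original deposit: Bank 1 lends 9.5·0.8390 = 7.9705, Bank 2 lends 9.5·0.8390² ≈ 6.6872, and so on.
Summing a geometric series: total = 9.5·[0.8390·(1 − 0.8390^6) / (1 − 0.8390)] ≈ 32.2386 billion.

₳32.24 billion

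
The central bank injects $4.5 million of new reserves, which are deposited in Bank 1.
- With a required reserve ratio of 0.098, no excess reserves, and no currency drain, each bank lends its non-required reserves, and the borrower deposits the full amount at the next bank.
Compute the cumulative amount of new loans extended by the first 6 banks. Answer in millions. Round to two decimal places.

$19.11 million

Bank i lends (1 − rr)^i of the original deposit: Bank 1 lends 4.5·0.9020 = 4.0590, Bank 2 lends 4.5·0.9020² ≈ 3.6612, and so on.
Summing a geometric series: total = 4.5·[0.9020·(1 − 0.9020^6) / (1 − 0.9020)] ≈ 19.1118 million.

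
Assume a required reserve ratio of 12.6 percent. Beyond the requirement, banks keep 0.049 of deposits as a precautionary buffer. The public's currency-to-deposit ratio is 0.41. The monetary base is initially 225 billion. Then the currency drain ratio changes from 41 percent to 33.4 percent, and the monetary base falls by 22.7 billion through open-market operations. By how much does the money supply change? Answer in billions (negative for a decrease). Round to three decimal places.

-12.115 billion

Before: m₁ = (1 + 0.41) / (0.126 + 0.049 + 0.41) ≈ 2.4102564, MB₁ = 225, so M₁ = 2.4102564 × 225 ≈ 542.3077 billion.
After: m₂ = (1 + 0.334) / (0.126 + 0.049 + 0.334) ≈ 2.6208251, MB₂ = 225 − 22.7 = 202.3, so M₂ = 2.6208251 × 202.3 ≈ 530.1929 billion.
ΔM = M₂ − M₁ = 530.1929 − 542.3077 = -12.1148 billion.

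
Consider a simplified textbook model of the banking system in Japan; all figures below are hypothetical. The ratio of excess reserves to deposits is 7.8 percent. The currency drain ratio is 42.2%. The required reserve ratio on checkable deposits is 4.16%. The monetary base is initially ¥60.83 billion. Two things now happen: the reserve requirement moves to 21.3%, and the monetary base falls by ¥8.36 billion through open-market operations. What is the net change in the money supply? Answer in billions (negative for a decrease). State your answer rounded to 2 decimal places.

-55.07 billion

Before: m₁ = (1 + 0.422) / (0.0416 + 0.078 + 0.422) ≈ 2.62555, MB₁ = 60.83, so M₁ = 2.62555 × 60.83 ≈ 159.7122 billion.
After: m₂ = (1 + 0.422) / (0.213 + 0.078 + 0.422) ≈ 1.99439, MB₂ = 60.83 − 8.36 = 52.47, so M₂ = 1.99439 × 52.47 ≈ 104.6456 billion.
ΔM = M₂ − M₁ = 104.6456 − 159.7122 = -55.0666 billion.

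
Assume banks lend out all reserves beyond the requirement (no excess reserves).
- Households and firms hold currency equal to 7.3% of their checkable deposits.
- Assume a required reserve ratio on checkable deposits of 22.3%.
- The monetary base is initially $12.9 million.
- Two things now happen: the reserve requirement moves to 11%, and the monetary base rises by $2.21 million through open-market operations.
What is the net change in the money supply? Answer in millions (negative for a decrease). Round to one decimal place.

Before: m₁ = (1 + 0.073) / (0.223 + 0.073) = 3.6250, MB₁ = 12.9, so M₁ = 3.6250 × 12.9 = 46.7625 million.
After: m₂ = (1 + 0.073) / (0.11 + 0.073) ≈ 5.8634, MB₂ = 12.9 + 2.21 = 15.11, so M₂ = 5.8634 × 15.11 ≈ 88.596 million.
ΔM = M₂ − M₁ = 88.596 − 46.7625 = 41.8335 million.

$41.8 million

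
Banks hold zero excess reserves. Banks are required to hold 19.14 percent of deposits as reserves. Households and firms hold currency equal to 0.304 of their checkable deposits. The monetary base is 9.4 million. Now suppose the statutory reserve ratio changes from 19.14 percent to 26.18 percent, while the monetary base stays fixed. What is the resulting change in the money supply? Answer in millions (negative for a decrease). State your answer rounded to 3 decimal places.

Initially m₁ = (1 + 0.304) / (0.1914 + 0.304) ≈ 2.63222, so M₁ = 2.63222 × 9.4 ≈ 24.7429 million.
After the change m₂ = (1 + 0.304) / (0.2618 + 0.304) ≈ 2.30470, so M₂ = 2.30470 × 9.4 ≈ 21.6642 million.
ΔM = M₂ − M₁ = 21.6642 − 24.7429 = -3.0787 million.

-3.079 million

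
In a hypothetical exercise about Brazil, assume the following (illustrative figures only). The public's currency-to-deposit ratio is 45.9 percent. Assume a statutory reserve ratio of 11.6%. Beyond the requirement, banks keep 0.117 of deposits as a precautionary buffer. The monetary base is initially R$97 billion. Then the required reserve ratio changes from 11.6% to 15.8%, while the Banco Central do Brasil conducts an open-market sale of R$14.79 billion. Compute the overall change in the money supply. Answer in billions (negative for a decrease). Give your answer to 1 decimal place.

-41.1 billion

Before: m₁ = (1 + 0.459) / (0.116 + 0.117 + 0.459) ≈ 2.1084, MB₁ = 97, so M₁ = 2.1084 × 97 = 204.5148 billion.
After: m₂ = (1 + 0.459) / (0.158 + 0.117 + 0.459) ≈ 1.9877, MB₂ = 97 − 14.79 = 82.21, so M₂ = 1.9877 × 82.21 ≈ 163.4088 billion.
ΔM = M₂ − M₁ = 163.4088 − 204.5148 = -41.106 billion.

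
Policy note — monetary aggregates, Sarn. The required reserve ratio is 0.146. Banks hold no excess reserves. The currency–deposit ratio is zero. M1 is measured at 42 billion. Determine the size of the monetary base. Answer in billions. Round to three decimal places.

6.132 billion

With no currency drain and no excess reserves, the money multiplier is m = 1/rr = 1/0.146 ≈ 6.849315.
The monetary base is MB = M / m = 42 / 6.849315 ≈ 6.132 billion.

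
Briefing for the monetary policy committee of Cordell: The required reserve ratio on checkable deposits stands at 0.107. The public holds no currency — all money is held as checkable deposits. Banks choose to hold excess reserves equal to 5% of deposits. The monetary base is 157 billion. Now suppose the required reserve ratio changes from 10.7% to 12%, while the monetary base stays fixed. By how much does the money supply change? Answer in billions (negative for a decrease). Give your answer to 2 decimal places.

-76.47 billion

Initially m₁ = 1 / (0.107 + 0.05) ≈ 6.369427, so M₁ = 6.369427 × 157 ≈ 1000 billion.
After the change m₂ = 1 / (0.12 + 0.05) ≈ 5.882353, so M₂ = 5.882353 × 157 ≈ 923.5294 billion.
ΔM = M₂ − M₁ = 923.5294 − 1000 = -76.4706 billion.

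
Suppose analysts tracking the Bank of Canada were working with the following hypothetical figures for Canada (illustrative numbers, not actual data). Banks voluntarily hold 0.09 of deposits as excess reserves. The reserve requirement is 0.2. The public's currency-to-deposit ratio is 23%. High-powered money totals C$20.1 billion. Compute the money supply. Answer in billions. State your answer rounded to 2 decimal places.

The money multiplier is m = (1 + c) / (rr + e + c) = (1 + 0.23) / (0.2 + 0.09 + 0.23) ≈ 2.36538.
So M = m × MB = 2.36538 × 20.1 ≈ 47.5441 billion.

C$47.54 billion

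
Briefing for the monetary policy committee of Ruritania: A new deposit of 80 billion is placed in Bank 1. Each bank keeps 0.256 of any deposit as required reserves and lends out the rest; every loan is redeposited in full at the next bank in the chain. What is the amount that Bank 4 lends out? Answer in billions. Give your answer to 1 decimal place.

24.5 billion

Each bank lends a fraction (1 − rr) = 0.7440 of the deposit it receives, so Bank 4 receives 80·0.7440^3 and lends 80·0.7440^4 ≈ 24.5122 billion.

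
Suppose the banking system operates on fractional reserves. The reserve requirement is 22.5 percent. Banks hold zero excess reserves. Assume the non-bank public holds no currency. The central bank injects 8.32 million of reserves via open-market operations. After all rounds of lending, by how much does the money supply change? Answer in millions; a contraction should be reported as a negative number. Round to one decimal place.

The simple money multiplier is m = 1/rr = 1/0.225 ≈ 4.4444.
An open-market purchase increases the monetary base by 8.32 million, so ΔM = m × ΔMB = 4.4444 × 8.32 ≈ 36.9774 million.

37.0 million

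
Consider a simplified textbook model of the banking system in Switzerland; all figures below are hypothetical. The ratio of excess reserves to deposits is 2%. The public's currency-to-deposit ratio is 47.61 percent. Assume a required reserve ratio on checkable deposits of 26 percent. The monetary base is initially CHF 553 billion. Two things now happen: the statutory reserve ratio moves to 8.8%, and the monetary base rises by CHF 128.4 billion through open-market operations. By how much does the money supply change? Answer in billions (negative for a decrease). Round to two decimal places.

CHF 642.39 billion

Before: m₁ = (1 + 0.4761) / (0.26 + 0.02 + 0.4761) ≈ 1.952255, MB₁ = 553, so M₁ = 1.952255 × 553 ≈ 1079.597 billion.
After: m₂ = (1 + 0.4761) / (0.088 + 0.02 + 0.4761) ≈ 2.527136, MB₂ = 553 + 128.4 = 681.4, so M₂ = 2.527136 × 681.4 ≈ 1721.9905 billion.
ΔM = M₂ − M₁ = 1721.9905 − 1079.597 = 642.3935 billion.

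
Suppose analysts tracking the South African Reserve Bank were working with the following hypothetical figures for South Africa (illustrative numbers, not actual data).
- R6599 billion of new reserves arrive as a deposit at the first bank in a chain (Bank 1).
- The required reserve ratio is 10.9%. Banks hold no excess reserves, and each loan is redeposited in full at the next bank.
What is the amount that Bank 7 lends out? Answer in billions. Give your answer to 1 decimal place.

R2941.9 billion

Each bank lends a fraction (1 − rr) = 0.8910 of the deposit it receives, so Bank 7 receives 6599·0.8910^6 and lends 6599·0.8910^7 ≈ 2941.8604 billion.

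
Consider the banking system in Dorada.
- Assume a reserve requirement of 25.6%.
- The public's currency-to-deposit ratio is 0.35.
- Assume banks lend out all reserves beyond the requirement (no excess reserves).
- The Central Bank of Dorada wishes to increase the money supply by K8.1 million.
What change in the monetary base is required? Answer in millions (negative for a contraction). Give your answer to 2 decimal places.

The money multiplier is m = (1 + c) / (rr + c) = (1 + 0.35) / (0.256 + 0.35) ≈ 2.2277.
ΔMB = ΔM / m = (+8.1) / 2.2277 ≈ 3.636 million.

K3.64 million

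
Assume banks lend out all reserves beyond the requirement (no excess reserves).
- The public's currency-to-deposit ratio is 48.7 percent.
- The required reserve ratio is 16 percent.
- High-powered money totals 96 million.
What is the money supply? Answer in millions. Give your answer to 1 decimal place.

220.6 million

The money multiplier is m = (1 + c) / (rr + c) = (1 + 0.487) / (0.16 + 0.487) ≈ 2.2983.
So M = m × MB = 2.2983 × 96 = 220.6368 million.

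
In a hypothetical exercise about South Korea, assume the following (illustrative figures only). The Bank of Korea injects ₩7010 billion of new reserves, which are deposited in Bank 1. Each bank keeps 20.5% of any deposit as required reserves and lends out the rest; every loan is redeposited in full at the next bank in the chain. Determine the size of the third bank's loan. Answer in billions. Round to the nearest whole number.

Each bank lends a fraction (1 − rr) = 0.7950 of the deposit it receives, so Bank 3 receives 7010·0.7950^2 and lends 7010·0.7950^3 ≈ 3522.2437 billion.

₩3522 billion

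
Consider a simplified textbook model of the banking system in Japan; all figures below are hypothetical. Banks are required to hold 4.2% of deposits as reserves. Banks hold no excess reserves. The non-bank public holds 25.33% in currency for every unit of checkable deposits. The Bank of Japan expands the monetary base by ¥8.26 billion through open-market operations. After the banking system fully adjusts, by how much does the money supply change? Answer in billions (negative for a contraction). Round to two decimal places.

The money multiplier is m = (1 + c) / (rr + c) = (1 + 0.2533) / (0.042 + 0.2533) ≈ 4.2442.
The purchase adds 8.26 billion of base, so ΔM = m × ΔMB = 4.2442 × (+8.26) ≈ 35.0571 billion.

¥35.06 billion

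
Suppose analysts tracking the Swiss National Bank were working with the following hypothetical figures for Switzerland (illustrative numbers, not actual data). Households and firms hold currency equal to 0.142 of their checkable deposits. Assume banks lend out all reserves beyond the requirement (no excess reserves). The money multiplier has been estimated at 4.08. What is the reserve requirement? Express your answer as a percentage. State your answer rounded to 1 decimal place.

Using m = 4.08. Since m = (1 + c)/(c + rr + e), the denominator satisfies c + rr + e = (1 + c)/m = (1 + 0.142) / 4.08 ≈ 0.279902.
With c = 0.142 and e = 0, the reserve requirement is 0.279902 − 0.142 − 0 = 0.137902.

13.8%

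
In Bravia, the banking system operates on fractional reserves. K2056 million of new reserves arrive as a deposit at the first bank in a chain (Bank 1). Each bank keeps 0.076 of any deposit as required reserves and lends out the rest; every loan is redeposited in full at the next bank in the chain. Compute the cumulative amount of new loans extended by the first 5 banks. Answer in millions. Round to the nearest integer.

Bank i lends (1 − rr)^i of the original deposit: Bank 1 lends 2056·0.9240 = 1899.7440, Bank 2 lends 2056·0.9240² ≈ 1755.3635, and so on.
Summing a geometric series: total = 2056·[0.9240·(1 − 0.9240^5) / (1 − 0.9240)] ≈ 8160.5374 million.

K8161 million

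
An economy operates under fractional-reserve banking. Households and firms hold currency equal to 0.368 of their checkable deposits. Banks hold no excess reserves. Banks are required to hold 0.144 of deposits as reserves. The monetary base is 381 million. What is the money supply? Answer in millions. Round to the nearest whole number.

The money multiplier is m = (1 + c) / (rr + c) = (1 + 0.368) / (0.144 + 0.368) ≈ 2.6719.
So M = m × MB = 2.6719 × 381 = 1017.9939 million.

1018 million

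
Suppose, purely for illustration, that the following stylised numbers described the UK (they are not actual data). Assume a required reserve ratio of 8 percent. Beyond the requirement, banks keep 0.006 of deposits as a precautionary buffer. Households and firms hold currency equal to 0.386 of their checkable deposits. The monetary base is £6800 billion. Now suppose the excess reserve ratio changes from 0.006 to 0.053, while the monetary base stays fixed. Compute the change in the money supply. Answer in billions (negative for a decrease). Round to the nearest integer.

Initially m₁ = (1 + 0.386) / (0.08 + 0.006 + 0.386) ≈ 2.93644, so M₁ = 2.93644 × 6800 = 19967.792 billion.
After the change m₂ = (1 + 0.386) / (0.08 + 0.053 + 0.386) ≈ 2.67052, so M₂ = 2.67052 × 6800 = 18159.536 billion.
ΔM = M₂ − M₁ = 18159.536 − 19967.792 = -1808.256 billion.

-1808 billion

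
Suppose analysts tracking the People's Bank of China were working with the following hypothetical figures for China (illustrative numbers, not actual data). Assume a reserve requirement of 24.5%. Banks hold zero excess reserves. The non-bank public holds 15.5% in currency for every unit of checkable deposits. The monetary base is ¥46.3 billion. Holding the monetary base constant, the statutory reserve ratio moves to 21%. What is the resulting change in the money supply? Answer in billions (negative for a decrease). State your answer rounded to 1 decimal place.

Initially m₁ = (1 + 0.155) / (0.245 + 0.155) = 2.8875, so M₁ = 2.8875 × 46.3 ≈ 133.6912 billion.
After the change m₂ = (1 + 0.155) / (0.21 + 0.155) ≈ 3.1644, so M₂ = 3.1644 × 46.3 ≈ 146.5117 billion.
ΔM = M₂ − M₁ = 146.5117 − 133.6912 = 12.8205 billion.

¥12.8 billion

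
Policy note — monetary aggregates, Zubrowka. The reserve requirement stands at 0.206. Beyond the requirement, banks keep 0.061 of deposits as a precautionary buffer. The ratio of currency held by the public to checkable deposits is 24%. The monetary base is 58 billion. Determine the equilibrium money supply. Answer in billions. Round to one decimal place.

The money multiplier is m = (1 + c) / (rr + e + c) = (1 + 0.24) / (0.206 + 0.061 + 0.24) ≈ 2.4458.
So M = m × MB = 2.4458 × 58 = 141.8564 billion.

141.9 billion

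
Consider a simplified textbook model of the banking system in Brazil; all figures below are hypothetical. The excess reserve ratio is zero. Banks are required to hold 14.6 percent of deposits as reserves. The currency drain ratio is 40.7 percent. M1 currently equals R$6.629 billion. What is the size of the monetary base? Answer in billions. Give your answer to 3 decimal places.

R$2.605 billion

The money multiplier is m = (1 + c) / (rr + c) = (1 + 0.407) / (0.146 + 0.407) ≈ 2.54430.
MB = M / m = 6.629 / 2.54430 ≈ 2.6054 billion.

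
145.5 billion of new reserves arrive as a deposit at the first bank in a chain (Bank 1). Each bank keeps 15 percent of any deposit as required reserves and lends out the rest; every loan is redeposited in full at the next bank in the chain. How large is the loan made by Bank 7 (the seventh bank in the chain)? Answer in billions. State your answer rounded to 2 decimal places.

Each bank lends a fraction (1 − rr) = 0.8500 of the deposit it receives, so Bank 7 receives 145.5·0.8500^6 and lends 145.5·0.8500^7 ≈ 46.6440 billion.

46.64 billion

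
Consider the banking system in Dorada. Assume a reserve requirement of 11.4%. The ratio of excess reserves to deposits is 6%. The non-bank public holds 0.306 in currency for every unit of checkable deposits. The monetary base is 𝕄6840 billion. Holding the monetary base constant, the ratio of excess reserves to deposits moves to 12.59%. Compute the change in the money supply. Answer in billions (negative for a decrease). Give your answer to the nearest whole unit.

-2247 billion

Initially m₁ = (1 + 0.306) / (0.114 + 0.06 + 0.306) ≈ 2.72083, so M₁ = 2.72083 × 6840 = 18610.4772 billion.
After the change m₂ = (1 + 0.306) / (0.114 + 0.1259 + 0.306) ≈ 2.39238, so M₂ = 2.39238 × 6840 = 16363.8792 billion.
ΔM = M₂ − M₁ = 16363.8792 − 18610.4772 = -2246.598 billion.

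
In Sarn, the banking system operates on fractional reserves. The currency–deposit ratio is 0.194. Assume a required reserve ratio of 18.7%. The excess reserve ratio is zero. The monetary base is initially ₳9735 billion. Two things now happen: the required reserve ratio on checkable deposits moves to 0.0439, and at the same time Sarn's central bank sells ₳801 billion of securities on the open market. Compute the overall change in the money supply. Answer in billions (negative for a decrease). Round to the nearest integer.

Before: m₁ = (1 + 0.194) / (0.187 + 0.194) ≈ 3.13386, MB₁ = 9735, so M₁ = 3.13386 × 9735 = 30508.1271 billion.
After: m₂ = (1 + 0.194) / (0.0439 + 0.194) ≈ 5.01892, MB₂ = 9735 − 801 = 8934, so M₂ = 5.01892 × 8934 ≈ 44839.0313 billion.
ΔM = M₂ − M₁ = 44839.0313 − 30508.1271 = 14330.9042 billion.

₳14331 billion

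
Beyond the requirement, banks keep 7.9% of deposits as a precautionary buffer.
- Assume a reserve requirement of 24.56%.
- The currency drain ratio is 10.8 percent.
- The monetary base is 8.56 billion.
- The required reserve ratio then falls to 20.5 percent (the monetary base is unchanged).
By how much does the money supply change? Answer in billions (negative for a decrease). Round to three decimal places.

2.271 billion

Initially m₁ = (1 + 0.108) / (0.2456 + 0.079 + 0.108) ≈ 2.56126, so M₁ = 2.56126 × 8.56 ≈ 21.9244 billion.
After the change m₂ = (1 + 0.108) / (0.205 + 0.079 + 0.108) ≈ 2.82653, so M₂ = 2.82653 × 8.56 ≈ 24.1951 billion.
ΔM = M₂ − M₁ = 24.1951 − 21.9244 = 2.2707 billion.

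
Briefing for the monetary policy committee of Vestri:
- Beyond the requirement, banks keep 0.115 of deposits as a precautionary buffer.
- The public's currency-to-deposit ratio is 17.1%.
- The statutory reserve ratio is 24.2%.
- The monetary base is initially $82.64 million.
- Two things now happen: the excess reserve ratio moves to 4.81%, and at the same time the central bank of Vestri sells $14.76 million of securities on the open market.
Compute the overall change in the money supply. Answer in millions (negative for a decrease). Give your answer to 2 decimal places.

-10.89 million

Before: m₁ = (1 + 0.171) / (0.242 + 0.115 + 0.171) ≈ 2.21780, MB₁ = 82.64, so M₁ = 2.21780 × 82.64 ≈ 183.279 million.
After: m₂ = (1 + 0.171) / (0.242 + 0.0481 + 0.171) ≈ 2.53958, MB₂ = 82.64 − 14.76 = 67.88, so M₂ = 2.53958 × 67.88 ≈ 172.3867 million.
ΔM = M₂ − M₁ = 172.3867 − 183.279 = -10.8923 million.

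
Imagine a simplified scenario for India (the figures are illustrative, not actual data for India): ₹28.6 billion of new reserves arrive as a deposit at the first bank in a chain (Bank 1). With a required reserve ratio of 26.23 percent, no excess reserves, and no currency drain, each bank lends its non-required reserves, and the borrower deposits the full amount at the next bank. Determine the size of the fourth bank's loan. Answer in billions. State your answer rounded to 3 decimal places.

₹8.470 billion

Each bank lends a fraction (1 − rr) = 0.7377 of the deposit it receives, so Bank 4 receives 28.6·0.7377^3 and lends 28.6·0.7377^4 ≈ 8.4700 billion.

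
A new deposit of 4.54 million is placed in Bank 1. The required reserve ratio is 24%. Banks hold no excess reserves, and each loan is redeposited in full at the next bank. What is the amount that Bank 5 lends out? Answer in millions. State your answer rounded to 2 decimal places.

Each bank lends a fraction (1 − rr) = 0.7600 of the deposit it receives, so Bank 5 receives 4.54·0.7600^4 and lends 4.54·0.7600^5 ≈ 1.1511 million.

1.15 million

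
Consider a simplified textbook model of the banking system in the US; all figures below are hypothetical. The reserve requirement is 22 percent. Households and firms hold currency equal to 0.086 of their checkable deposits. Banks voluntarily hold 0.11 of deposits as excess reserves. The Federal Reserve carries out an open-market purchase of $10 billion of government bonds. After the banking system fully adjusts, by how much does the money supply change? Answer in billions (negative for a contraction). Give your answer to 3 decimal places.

The money multiplier is m = (1 + c) / (rr + e + c) = (1 + 0.086) / (0.22 + 0.11 + 0.086) ≈ 2.61058.
The purchase adds 10 billion of base, so ΔM = m × ΔMB = 2.61058 × (+10) = 26.1058 billion.

$26.106 billion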